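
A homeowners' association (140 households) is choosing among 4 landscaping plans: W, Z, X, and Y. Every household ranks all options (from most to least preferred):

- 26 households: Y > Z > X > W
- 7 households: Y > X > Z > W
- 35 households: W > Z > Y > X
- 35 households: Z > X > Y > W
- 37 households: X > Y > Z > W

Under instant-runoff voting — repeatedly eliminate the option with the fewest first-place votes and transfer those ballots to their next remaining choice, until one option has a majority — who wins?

Z

Round 1: W 35, Z 35, X 37, Y 33. Eliminate Y.
Round 2: W 35, Z 61, X 44. Eliminate W.
Round 3: Z 96, X 44. Z has a majority.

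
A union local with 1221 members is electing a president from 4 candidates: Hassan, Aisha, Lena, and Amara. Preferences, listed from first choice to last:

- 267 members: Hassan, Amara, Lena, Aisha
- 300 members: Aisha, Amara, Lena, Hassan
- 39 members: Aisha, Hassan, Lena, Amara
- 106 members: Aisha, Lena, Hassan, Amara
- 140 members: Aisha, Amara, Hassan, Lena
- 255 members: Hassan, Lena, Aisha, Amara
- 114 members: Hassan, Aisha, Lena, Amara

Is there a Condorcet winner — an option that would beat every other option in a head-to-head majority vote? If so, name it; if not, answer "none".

Hassan

Hassan vs Aisha: 636–585 for Hassan.
Hassan vs Lena: 815–406 for Hassan.
Hassan vs Amara: 781–440 for Hassan.
Hassan beats every other option head-to-head.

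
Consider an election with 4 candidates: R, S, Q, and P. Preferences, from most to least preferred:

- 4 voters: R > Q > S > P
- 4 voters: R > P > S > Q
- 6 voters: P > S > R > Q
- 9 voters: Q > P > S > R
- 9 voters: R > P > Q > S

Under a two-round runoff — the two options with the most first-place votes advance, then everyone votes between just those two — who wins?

R

Round 1 first-place votes: R 17, S 0, Q 9, P 6.
R and Q advance.
Runoff: R is preferred to Q by 23 voters; Q by 9.
R wins the runoff.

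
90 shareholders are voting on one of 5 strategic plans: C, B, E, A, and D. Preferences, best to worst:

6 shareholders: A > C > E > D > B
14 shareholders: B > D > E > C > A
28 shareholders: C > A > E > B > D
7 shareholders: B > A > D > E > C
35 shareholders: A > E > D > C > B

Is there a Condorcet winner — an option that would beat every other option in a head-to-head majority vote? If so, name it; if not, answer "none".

A

A vs C: 48–42 for A.
A vs B: 69–21 for A.
A vs E: 76–14 for A.
A vs D: 76–14 for A.
A beats every other option head-to-head.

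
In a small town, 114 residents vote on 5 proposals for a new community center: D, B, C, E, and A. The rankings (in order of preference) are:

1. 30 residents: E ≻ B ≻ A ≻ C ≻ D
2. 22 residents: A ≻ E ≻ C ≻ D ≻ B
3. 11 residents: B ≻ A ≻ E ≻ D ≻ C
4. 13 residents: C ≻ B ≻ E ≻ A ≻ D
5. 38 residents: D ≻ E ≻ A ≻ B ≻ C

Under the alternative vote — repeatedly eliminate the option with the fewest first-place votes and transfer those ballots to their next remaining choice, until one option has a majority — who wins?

E

Round 1: D 38, B 11, C 13, E 30, A 22. Eliminate B.
Round 2: D 38, C 13, E 30, A 33. Eliminate C.
Round 3: D 38, E 43, A 33. Eliminate A.
Round 4: D 38, E 76. E has a majority.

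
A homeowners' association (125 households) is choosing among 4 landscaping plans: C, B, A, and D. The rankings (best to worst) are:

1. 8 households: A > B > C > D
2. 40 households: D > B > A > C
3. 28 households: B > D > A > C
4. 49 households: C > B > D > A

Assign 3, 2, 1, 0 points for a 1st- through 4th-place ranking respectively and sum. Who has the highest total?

C: 8·1 + 40·0 + 28·0 + 49·3 = 155
B: 8·2 + 40·2 + 28·3 + 49·2 = 278
A: 8·3 + 40·1 + 28·1 + 49·0 = 92
D: 8·0 + 40·3 + 28·2 + 49·1 = 225
B has the highest Borda score (278).

B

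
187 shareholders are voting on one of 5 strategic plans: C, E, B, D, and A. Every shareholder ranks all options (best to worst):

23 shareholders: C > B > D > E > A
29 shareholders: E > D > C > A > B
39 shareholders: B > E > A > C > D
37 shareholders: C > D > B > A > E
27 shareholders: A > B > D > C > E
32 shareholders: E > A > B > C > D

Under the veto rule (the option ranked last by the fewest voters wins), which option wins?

Last-place votes: C 0, E 64, B 29, D 71, A 23.
C is ranked last by the fewest voters, so C wins.

C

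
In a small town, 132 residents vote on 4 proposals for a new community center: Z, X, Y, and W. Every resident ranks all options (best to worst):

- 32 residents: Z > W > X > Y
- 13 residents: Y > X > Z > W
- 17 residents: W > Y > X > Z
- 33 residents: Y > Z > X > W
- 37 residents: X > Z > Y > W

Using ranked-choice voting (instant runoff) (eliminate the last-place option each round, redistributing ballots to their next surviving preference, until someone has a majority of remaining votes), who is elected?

X

Round 1: Z 32, X 37, Y 46, W 17. Eliminate W.
Round 2: Z 32, X 37, Y 63. Eliminate Z.
Round 3: X 69, Y 63. X has a majority.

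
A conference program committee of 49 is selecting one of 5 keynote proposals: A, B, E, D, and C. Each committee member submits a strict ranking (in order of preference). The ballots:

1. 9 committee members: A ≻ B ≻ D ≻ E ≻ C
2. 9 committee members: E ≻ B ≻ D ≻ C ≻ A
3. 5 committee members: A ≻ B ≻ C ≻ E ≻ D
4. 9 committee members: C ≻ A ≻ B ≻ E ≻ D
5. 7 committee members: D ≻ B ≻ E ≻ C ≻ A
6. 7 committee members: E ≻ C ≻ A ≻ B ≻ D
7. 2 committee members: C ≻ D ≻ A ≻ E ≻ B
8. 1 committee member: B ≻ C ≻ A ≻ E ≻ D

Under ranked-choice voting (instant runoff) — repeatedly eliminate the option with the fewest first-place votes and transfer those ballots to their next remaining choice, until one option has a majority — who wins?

Round 1: A 14, B 1, E 16, D 7, C 11. Eliminate B.
Round 2: A 14, E 16, D 7, C 12. Eliminate D.
Round 3: A 14, E 23, C 12. Eliminate C.
Round 4: A 26, E 23. A has a majority.

A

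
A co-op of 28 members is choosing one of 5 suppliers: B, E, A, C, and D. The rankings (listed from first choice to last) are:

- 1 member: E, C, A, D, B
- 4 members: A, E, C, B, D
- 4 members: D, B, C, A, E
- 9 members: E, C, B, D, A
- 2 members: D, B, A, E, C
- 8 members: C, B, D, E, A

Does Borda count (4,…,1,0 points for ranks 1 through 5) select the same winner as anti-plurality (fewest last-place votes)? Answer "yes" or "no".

no

Borda — scores: B 64, E 62, A 26, C 78, D 50. Winner: C.
Anti-plurality — last-place votes: B 1, E 4, A 17, C 2, D 4. Winner: B.
The two methods disagree.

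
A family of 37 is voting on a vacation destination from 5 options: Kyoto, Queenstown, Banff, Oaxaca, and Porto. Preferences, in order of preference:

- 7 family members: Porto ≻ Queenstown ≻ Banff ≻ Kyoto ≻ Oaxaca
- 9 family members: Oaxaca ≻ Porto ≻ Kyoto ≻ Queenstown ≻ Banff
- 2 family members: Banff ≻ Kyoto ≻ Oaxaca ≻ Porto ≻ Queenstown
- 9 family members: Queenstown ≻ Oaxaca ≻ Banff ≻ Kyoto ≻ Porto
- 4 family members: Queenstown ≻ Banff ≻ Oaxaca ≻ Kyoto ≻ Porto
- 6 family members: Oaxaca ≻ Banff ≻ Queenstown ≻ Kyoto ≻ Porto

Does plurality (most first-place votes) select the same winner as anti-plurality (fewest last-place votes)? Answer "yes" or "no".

Plurality — first-place votes: Kyoto 0, Queenstown 13, Banff 2, Oaxaca 15, Porto 7. Winner: Oaxaca.
Anti-plurality — last-place votes: Kyoto 0, Queenstown 2, Banff 9, Oaxaca 7, Porto 19. Winner: Kyoto.
The two methods disagree.

no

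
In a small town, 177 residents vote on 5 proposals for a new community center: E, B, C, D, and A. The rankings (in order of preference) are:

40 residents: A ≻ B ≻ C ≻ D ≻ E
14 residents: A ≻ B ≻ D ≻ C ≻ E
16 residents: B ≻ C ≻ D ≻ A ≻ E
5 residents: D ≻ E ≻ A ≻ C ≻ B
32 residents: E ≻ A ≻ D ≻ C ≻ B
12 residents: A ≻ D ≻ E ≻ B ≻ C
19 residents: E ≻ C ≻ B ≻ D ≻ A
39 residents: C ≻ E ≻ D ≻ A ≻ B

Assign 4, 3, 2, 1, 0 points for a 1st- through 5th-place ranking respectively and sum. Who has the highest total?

A

E: 40·0 + 14·0 + 16·0 + 5·3 + 32·4 + 12·2 + 19·4 + 39·3 = 360
B: 40·3 + 14·3 + 16·4 + 5·0 + 32·0 + 12·1 + 19·2 + 39·0 = 276
C: 40·2 + 14·1 + 16·3 + 5·1 + 32·1 + 12·0 + 19·3 + 39·4 = 392
D: 40·1 + 14·2 + 16·2 + 5·4 + 32·2 + 12·3 + 19·1 + 39·2 = 317
A: 40·4 + 14·4 + 16·1 + 5·2 + 32·3 + 12·4 + 19·0 + 39·1 = 425
A has the highest Borda score (425).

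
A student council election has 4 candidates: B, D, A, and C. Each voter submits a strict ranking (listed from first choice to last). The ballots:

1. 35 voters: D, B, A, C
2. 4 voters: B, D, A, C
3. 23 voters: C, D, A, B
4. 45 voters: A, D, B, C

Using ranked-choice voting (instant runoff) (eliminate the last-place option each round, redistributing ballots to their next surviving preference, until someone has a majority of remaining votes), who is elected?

Round 1: B 4, D 35, A 45, C 23. Eliminate B.
Round 2: D 39, A 45, C 23. Eliminate C.
Round 3: D 62, A 45. D has a majority.

D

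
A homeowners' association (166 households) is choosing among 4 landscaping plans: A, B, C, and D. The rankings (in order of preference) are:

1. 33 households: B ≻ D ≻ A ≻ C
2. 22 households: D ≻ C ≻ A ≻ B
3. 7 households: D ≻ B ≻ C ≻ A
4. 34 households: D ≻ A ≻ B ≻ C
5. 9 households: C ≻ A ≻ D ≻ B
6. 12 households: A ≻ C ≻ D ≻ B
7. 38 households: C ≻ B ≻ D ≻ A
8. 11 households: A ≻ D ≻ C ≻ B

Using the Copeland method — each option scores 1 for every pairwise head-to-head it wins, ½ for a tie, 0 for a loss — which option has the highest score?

A: beats B and C; loses to D → score 2.
B: loses to A, C, and D → score 0.
C: beats B; loses to A and D → score 1.
D: beats A, B, and C → score 3.
D has the best pairwise record.

D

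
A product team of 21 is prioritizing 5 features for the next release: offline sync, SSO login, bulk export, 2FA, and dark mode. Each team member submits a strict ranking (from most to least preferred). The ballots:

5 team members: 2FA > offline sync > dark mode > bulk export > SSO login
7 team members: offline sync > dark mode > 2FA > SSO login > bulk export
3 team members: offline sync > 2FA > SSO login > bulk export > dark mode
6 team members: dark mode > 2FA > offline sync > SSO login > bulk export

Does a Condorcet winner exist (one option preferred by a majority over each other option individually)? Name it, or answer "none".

none

Checking pairwise contests:
2FA beats offline sync 11–10.
offline sync beats SSO login 21–0.
offline sync beats bulk export 21–0.
dark mode beats 2FA 13–8.
offline sync beats dark mode 15–6.
Every option loses at least one head-to-head, so there is no Condorcet winner.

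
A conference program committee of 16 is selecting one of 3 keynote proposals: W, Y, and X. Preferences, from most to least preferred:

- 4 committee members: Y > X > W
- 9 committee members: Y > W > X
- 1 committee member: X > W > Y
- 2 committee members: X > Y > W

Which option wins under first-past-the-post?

First-place votes: W 0, Y 13, X 3.
Y has the most first-place votes.

Y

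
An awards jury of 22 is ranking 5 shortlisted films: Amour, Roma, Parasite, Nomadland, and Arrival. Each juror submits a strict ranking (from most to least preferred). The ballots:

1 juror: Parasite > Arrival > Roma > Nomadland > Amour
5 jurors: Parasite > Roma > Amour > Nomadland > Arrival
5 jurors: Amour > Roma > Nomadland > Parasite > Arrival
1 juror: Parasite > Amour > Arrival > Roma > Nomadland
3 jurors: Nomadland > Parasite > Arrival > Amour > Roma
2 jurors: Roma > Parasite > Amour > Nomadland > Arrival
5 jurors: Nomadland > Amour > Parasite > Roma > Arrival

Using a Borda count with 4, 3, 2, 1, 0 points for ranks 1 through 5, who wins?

Parasite

Amour: 1·0 + 5·2 + 5·4 + 1·3 + 3·1 + 2·2 + 5·3 = 55
Roma: 1·2 + 5·3 + 5·3 + 1·1 + 3·0 + 2·4 + 5·1 = 46
Parasite: 1·4 + 5·4 + 5·1 + 1·4 + 3·3 + 2·3 + 5·2 = 58
Nomadland: 1·1 + 5·1 + 5·2 + 1·0 + 3·4 + 2·1 + 5·4 = 50
Arrival: 1·3 + 5·0 + 5·0 + 1·2 + 3·2 + 2·0 + 5·0 = 11
Parasite has the highest Borda score (58).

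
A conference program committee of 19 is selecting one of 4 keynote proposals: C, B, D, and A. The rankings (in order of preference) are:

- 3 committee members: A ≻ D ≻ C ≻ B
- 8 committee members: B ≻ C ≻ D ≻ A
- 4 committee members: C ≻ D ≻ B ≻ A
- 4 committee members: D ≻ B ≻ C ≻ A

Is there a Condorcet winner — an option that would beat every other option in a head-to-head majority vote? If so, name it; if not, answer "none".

Checking pairwise contests:
B beats C 12–7.
D beats B 11–8.
C beats D 12–7.
C beats A 16–3.
Every option loses at least one head-to-head, so there is no Condorcet winner.

none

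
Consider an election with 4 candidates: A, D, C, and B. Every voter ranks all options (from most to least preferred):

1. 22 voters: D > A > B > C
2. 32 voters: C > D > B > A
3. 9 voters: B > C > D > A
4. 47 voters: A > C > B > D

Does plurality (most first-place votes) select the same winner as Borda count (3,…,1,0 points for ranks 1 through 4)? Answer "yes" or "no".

no

Plurality — first-place votes: A 47, D 22, C 32, B 9. Winner: A.
Borda — scores: A 185, D 139, C 208, B 128. Winner: C.
The two methods disagree.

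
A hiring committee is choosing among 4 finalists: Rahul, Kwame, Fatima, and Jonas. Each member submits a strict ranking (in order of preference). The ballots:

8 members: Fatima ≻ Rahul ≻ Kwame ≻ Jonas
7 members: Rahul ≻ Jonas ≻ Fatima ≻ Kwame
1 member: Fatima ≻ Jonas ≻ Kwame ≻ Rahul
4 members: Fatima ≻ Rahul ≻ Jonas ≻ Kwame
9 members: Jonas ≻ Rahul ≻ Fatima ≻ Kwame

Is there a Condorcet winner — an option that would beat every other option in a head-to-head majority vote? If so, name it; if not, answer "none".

Rahul vs Kwame: 28–1 for Rahul.
Rahul vs Fatima: 16–13 for Rahul.
Rahul vs Jonas: 19–10 for Rahul.
Rahul beats every other option head-to-head.

Rahul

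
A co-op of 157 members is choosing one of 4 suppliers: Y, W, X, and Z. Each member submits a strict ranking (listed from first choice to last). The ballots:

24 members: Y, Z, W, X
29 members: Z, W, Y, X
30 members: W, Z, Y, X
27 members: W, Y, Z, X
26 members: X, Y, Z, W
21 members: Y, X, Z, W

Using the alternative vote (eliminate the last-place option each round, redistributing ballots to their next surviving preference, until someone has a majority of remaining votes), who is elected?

W

Round 1: Y 45, W 57, X 26, Z 29. Eliminate X.
Round 2: Y 71, W 57, Z 29. Eliminate Z.
Round 3: Y 71, W 86. W has a majority.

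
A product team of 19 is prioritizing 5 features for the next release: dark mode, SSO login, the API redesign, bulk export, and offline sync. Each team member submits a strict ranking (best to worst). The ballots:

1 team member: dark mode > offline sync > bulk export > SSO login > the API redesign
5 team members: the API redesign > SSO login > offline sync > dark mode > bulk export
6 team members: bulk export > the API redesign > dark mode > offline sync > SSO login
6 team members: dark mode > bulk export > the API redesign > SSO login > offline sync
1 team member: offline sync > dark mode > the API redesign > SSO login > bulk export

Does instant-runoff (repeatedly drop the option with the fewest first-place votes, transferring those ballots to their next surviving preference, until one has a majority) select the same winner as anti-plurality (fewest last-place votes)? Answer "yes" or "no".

yes

Instant-runoff — R1 dark mode 7, SSO login 0, the API redesign 5, bulk export 6, offline sync 1 (SSO login out); R2 dark mode 7, the API redesign 5, bulk export 6, offline sync 1 (offline sync out); R3 dark mode 8, the API redesign 5, bulk export 6 (the API redesign out); R4 dark mode 13, bulk export 6 (dark mode winner). Winner: dark mode.
Anti-plurality — last-place votes: dark mode 0, SSO login 6, the API redesign 1, bulk export 6, offline sync 6. Winner: dark mode.
The two methods agree.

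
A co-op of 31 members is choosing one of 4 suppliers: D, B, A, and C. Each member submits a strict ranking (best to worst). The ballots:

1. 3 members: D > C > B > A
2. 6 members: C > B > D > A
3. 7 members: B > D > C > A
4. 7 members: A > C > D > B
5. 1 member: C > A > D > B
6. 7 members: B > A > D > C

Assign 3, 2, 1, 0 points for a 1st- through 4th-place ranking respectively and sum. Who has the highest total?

D: 3·3 + 6·1 + 7·2 + 7·1 + 1·1 + 7·1 = 44
B: 3·1 + 6·2 + 7·3 + 7·0 + 1·0 + 7·3 = 57
A: 3·0 + 6·0 + 7·0 + 7·3 + 1·2 + 7·2 = 37
C: 3·2 + 6·3 + 7·1 + 7·2 + 1·3 + 7·0 = 48
B has the highest Borda score (57).

B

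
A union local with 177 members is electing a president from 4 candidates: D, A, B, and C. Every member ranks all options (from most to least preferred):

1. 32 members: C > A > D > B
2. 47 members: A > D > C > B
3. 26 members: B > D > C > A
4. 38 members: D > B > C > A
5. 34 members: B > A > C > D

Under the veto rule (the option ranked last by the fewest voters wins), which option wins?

Last-place votes: D 34, A 64, B 79, C 0.
C is ranked last by the fewest voters, so C wins.

C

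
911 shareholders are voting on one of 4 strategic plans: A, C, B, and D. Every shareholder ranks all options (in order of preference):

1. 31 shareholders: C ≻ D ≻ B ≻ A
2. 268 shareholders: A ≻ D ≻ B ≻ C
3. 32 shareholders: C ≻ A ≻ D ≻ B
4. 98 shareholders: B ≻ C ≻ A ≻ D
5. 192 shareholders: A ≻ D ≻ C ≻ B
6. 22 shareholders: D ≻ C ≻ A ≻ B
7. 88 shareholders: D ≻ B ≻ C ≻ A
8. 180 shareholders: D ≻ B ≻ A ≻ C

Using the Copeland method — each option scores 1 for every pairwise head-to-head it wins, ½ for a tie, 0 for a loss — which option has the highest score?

A

A: beats C, B, and D → score 3.
C: loses to A, B, and D → score 0.
B: beats C; loses to A and D → score 1.
D: beats C and B; loses to A → score 2.
A has the best pairwise record.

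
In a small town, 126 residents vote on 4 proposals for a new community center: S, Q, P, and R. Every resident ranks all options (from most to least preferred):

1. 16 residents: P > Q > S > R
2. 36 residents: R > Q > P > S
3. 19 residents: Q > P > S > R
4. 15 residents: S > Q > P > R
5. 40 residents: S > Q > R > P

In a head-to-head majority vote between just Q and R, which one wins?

Voters preferring Q to R: 90; preferring R to Q: 36.
Q wins the head-to-head.

Q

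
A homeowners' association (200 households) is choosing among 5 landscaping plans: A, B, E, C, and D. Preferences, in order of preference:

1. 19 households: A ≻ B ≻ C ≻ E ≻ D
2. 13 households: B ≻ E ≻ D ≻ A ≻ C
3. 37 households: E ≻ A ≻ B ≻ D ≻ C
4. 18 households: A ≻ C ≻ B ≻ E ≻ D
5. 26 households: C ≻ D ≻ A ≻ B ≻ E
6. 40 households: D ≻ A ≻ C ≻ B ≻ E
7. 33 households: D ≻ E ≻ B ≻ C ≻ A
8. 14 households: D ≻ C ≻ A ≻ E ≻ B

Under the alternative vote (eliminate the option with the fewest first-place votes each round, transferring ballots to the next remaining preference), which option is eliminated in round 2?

Round 1: A 37, B 13, E 37, C 26, D 87. Eliminate B.
Round 2: A 37, E 50, C 26, D 87. Eliminate C.

C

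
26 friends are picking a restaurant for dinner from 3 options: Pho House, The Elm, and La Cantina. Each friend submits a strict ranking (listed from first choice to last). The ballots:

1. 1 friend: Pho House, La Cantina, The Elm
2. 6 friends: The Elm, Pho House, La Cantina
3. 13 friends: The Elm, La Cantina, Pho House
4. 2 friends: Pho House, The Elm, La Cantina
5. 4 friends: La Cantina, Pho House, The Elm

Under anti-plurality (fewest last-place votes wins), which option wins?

The Elm

Last-place votes: Pho House 13, The Elm 5, La Cantina 8.
The Elm is ranked last by the fewest voters, so The Elm wins.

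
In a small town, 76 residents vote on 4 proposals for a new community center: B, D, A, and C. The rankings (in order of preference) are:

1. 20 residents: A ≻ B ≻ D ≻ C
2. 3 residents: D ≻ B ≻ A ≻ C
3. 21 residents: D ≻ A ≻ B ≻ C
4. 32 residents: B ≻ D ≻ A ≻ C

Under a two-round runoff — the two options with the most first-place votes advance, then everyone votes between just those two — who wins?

B

Round 1 first-place votes: B 32, D 24, A 20, C 0.
B and D advance.
Runoff: B is preferred to D by 52 voters; D by 24.
B wins the runoff.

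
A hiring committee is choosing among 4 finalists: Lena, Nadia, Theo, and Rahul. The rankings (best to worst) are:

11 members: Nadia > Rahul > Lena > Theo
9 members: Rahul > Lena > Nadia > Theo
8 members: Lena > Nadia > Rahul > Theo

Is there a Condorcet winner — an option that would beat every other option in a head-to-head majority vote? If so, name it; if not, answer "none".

none

Checking pairwise contests:
Rahul beats Lena 20–8.
Lena beats Nadia 17–11.
Lena beats Theo 28–0.
Nadia beats Rahul 19–9.
Every option loses at least one head-to-head, so there is no Condorcet winner.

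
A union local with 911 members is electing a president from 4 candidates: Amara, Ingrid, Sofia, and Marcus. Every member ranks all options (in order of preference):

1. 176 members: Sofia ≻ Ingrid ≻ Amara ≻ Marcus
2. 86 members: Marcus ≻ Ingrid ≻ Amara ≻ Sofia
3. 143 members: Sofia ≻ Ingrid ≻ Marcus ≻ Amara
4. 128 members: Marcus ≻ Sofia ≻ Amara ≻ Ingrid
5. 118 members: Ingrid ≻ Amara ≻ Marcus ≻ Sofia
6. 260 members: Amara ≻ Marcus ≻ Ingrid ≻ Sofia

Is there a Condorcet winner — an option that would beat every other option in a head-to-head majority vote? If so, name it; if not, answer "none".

none

Checking pairwise contests:
Ingrid beats Amara 523–388.
Marcus beats Ingrid 474–437.
Amara beats Sofia 464–447.
Amara beats Marcus 554–357.
Every option loses at least one head-to-head, so there is no Condorcet winner.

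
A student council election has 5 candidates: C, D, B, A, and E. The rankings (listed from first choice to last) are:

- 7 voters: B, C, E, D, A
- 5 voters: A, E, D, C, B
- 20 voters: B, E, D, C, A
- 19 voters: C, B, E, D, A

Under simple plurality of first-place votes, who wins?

First-place votes: C 19, D 0, B 27, A 5, E 0.
B has the most first-place votes.

B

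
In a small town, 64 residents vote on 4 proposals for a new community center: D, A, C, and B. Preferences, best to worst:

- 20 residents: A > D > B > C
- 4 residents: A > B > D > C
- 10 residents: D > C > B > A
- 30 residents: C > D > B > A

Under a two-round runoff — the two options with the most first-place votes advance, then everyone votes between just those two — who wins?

C

Round 1 first-place votes: D 10, A 24, C 30, B 0.
C and A advance.
Runoff: C is preferred to A by 40 voters; A by 24.
C wins the runoff.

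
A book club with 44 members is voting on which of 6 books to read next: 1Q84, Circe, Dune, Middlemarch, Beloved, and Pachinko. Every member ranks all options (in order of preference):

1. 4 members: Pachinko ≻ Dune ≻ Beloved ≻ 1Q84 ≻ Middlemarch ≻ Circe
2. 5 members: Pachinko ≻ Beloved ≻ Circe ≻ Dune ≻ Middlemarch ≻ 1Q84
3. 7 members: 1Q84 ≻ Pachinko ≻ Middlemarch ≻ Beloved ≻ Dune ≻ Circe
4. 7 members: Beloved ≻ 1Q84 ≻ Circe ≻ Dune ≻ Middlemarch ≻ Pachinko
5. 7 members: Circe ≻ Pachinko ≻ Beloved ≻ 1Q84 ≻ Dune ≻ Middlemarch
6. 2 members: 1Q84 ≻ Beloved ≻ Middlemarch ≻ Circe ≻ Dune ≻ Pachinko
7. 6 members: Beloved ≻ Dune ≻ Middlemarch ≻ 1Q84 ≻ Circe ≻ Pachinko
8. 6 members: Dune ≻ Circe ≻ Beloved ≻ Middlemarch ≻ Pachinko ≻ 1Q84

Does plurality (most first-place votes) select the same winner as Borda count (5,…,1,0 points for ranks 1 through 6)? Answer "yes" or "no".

yes

Plurality — first-place votes: 1Q84 9, Circe 7, Dune 6, Middlemarch 0, Beloved 13, Pachinko 9. Winner: Beloved.
Borda — scores: 1Q84 107, Circe 105, Dune 110, Middlemarch 73, Beloved 158, Pachinko 107. Winner: Beloved.
The two methods agree.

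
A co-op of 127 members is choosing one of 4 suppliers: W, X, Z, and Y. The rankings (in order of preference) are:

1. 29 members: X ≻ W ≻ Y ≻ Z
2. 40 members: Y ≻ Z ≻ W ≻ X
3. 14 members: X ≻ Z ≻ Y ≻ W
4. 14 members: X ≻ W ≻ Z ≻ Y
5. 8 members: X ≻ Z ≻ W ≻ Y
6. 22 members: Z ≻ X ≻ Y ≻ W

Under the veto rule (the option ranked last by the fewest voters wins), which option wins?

Last-place votes: W 36, X 40, Z 29, Y 22.
Y is ranked last by the fewest voters, so Y wins.

Y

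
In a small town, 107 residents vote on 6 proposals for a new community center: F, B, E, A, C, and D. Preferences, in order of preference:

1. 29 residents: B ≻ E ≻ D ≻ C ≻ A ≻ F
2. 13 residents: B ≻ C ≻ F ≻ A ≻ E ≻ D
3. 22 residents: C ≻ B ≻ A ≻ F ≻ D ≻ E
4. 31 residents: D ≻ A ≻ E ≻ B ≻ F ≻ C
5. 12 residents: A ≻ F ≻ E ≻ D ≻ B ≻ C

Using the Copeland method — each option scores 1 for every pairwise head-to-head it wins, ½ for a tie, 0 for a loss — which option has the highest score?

F: loses to B, E, A, C, and D → score 0.
B: beats F, E, A, C, and D → score 5.
E: beats F, C, and D; loses to B and A → score 3.
A: beats F and E; loses to B, C, and D → score 2.
C: beats F and A; loses to B, E, and D → score 2.
D: beats F, A, and C; loses to B and E → score 3.
B has the best pairwise record.

B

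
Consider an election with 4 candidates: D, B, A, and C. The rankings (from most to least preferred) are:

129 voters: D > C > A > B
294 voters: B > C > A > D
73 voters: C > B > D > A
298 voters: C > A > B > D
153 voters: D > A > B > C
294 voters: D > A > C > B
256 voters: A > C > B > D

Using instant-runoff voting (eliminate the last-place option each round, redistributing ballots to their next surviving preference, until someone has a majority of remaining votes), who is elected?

C

Round 1: D 576, B 294, A 256, C 371. Eliminate A.
Round 2: D 576, B 294, C 627. Eliminate B.
Round 3: D 576, C 921. C has a majority.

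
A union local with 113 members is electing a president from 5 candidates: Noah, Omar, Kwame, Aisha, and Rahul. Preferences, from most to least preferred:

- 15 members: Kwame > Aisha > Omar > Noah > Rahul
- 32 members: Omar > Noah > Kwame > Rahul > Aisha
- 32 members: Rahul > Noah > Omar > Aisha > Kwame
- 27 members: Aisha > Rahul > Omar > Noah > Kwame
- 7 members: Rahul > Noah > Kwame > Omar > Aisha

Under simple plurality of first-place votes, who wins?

Rahul

First-place votes: Noah 0, Omar 32, Kwame 15, Aisha 27, Rahul 39.
Rahul has the most first-place votes.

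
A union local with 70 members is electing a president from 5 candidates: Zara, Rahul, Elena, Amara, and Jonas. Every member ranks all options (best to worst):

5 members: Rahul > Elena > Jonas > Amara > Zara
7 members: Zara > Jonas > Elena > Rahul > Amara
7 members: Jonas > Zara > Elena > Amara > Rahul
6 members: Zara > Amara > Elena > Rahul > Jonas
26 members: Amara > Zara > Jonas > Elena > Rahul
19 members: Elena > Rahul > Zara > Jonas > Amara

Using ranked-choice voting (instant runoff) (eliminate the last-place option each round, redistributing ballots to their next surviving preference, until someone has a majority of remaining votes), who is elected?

Elena

Round 1: Zara 13, Rahul 5, Elena 19, Amara 26, Jonas 7. Eliminate Rahul.
Round 2: Zara 13, Elena 24, Amara 26, Jonas 7. Eliminate Jonas.
Round 3: Zara 20, Elena 24, Amara 26. Eliminate Zara.
Round 4: Elena 38, Amara 32. Elena has a majority.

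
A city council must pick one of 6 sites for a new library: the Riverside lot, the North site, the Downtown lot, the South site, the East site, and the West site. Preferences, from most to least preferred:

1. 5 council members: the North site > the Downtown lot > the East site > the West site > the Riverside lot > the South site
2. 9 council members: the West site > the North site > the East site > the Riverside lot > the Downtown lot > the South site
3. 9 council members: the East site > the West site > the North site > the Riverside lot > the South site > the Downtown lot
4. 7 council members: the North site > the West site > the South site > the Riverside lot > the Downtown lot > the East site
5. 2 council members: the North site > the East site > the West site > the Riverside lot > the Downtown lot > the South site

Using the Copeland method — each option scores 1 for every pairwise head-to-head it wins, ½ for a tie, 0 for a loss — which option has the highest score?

the Riverside lot: beats the Downtown lot and the South site; loses to the North site, the East site, and the West site → score 2.
the North site: beats the Riverside lot, the Downtown lot, the South site, and the East site; loses to the West site → score 4.
the Downtown lot: ties the South site; loses to the Riverside lot, the North site, the East site, and the West site → score 0.5.
the South site: ties the Downtown lot; loses to the Riverside lot, the North site, the East site, and the West site → score 0.5.
the East site: beats the Riverside lot, the Downtown lot, and the South site; ties the West site; loses to the North site → score 3.5.
the West site: beats the Riverside lot, the North site, the Downtown lot, and the South site; ties the East site → score 4.5.
the West site has the best pairwise record.

the West site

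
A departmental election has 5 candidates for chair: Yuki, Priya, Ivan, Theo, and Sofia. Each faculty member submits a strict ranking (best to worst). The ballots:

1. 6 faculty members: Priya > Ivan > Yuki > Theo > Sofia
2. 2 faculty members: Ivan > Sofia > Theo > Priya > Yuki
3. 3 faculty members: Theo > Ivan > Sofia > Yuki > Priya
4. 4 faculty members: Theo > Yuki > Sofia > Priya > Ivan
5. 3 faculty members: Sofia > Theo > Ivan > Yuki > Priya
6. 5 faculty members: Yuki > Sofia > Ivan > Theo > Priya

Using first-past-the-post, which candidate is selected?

First-place votes: Yuki 5, Priya 6, Ivan 2, Theo 7, Sofia 3.
Theo has the most first-place votes.

Theo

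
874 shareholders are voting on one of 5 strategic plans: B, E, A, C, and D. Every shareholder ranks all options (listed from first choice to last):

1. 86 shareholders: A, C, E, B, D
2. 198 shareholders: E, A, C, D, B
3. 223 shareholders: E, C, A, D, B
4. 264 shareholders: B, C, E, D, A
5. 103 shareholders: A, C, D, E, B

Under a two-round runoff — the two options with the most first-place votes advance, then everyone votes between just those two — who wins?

E

Round 1 first-place votes: B 264, E 421, A 189, C 0, D 0.
E and B advance.
Runoff: E is preferred to B by 610 voters; B by 264.
E wins the runoff.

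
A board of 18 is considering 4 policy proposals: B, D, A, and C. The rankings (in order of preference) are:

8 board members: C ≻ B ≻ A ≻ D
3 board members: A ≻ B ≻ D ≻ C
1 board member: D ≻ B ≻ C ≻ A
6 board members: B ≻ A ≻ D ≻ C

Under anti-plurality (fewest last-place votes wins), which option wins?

B

Last-place votes: B 0, D 8, A 1, C 9.
B is ranked last by the fewest voters, so B wins.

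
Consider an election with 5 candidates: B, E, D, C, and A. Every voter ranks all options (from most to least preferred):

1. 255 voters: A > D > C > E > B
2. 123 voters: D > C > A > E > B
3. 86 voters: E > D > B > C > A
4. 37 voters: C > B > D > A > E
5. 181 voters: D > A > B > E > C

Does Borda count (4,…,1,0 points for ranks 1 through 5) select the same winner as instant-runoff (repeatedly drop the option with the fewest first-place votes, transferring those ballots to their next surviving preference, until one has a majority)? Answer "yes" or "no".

Borda — scores: B 645, E 903, D 2313, C 1113, A 1846. Winner: D.
Instant-runoff — R1 B 0, E 86, D 304, C 37, A 255 (B out); R2 E 86, D 304, C 37, A 255 (C out); R3 E 86, D 341, A 255 (E out); R4 D 427, A 255 (D winner). Winner: D.
The two methods agree.

yes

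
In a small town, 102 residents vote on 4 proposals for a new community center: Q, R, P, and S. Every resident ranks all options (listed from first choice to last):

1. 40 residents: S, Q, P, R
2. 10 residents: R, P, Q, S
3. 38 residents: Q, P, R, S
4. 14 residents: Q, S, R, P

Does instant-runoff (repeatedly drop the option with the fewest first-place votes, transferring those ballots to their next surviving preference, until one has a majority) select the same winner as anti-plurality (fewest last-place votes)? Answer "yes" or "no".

yes

Instant-runoff — R1 Q 52, R 10, P 0, S 40 (Q winner). Winner: Q.
Anti-plurality — last-place votes: Q 0, R 40, P 14, S 48. Winner: Q.
The two methods agree.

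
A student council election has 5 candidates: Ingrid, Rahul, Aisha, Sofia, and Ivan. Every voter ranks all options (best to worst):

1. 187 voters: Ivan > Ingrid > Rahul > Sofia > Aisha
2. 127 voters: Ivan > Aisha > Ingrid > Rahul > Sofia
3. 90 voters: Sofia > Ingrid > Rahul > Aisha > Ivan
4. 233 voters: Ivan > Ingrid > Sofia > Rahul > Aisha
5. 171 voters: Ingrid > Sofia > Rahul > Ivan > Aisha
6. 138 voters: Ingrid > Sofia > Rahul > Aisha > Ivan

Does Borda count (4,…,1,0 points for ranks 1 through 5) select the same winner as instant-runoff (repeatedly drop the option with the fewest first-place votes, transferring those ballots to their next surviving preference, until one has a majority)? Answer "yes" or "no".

Borda — scores: Ingrid 3020, Rahul 1532, Aisha 609, Sofia 1940, Ivan 2359. Winner: Ingrid.
Instant-runoff — R1 Ingrid 309, Rahul 0, Aisha 0, Sofia 90, Ivan 547 (Ivan winner). Winner: Ivan.
The two methods disagree.

no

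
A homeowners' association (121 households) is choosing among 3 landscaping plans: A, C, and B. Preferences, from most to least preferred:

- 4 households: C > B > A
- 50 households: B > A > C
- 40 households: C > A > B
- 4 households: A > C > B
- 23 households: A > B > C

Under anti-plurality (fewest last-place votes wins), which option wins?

Last-place votes: A 4, C 73, B 44.
A is ranked last by the fewest voters, so A wins.

A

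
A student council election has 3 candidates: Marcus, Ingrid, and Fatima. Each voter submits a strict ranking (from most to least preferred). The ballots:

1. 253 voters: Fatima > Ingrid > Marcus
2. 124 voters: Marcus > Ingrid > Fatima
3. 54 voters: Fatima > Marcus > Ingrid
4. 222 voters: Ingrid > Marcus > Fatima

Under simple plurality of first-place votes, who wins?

First-place votes: Marcus 124, Ingrid 222, Fatima 307.
Fatima has the most first-place votes.

Fatima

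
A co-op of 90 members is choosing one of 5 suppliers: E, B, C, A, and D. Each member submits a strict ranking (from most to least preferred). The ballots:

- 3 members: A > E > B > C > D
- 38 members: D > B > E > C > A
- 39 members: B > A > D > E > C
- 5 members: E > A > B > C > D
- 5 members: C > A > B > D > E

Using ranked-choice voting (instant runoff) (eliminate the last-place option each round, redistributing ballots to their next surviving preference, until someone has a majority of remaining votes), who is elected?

Round 1: E 5, B 39, C 5, A 3, D 38. Eliminate A.
Round 2: E 8, B 39, C 5, D 38. Eliminate C.
Round 3: E 8, B 44, D 38. Eliminate E.
Round 4: B 52, D 38. B has a majority.

B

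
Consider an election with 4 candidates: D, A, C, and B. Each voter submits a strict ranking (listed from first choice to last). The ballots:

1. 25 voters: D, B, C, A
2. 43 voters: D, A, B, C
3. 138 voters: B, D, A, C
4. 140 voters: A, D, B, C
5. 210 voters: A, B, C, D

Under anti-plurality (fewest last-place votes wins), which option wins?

Last-place votes: D 210, A 25, C 321, B 0.
B is ranked last by the fewest voters, so B wins.

B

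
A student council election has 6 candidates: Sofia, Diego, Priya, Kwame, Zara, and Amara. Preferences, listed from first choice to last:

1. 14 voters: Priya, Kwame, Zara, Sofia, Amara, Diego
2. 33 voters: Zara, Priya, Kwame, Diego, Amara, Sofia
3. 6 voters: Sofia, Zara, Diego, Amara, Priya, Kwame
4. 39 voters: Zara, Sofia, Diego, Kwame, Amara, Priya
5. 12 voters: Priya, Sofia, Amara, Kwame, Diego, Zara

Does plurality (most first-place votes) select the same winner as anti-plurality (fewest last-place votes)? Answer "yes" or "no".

no

Plurality — first-place votes: Sofia 6, Diego 0, Priya 26, Kwame 0, Zara 72, Amara 0. Winner: Zara.
Anti-plurality — last-place votes: Sofia 33, Diego 14, Priya 39, Kwame 6, Zara 12, Amara 0. Winner: Amara.
The two methods disagree.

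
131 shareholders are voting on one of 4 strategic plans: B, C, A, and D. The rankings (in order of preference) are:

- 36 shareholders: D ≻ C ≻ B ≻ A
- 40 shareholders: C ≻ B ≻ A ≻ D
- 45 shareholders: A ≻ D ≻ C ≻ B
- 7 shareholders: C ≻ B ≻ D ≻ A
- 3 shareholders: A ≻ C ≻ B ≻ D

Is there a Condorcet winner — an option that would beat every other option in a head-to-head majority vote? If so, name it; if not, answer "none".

Checking pairwise contests:
C beats B 131–0.
D beats C 81–50.
B beats A 83–48.
A beats D 88–43.
Every option loses at least one head-to-head, so there is no Condorcet winner.

none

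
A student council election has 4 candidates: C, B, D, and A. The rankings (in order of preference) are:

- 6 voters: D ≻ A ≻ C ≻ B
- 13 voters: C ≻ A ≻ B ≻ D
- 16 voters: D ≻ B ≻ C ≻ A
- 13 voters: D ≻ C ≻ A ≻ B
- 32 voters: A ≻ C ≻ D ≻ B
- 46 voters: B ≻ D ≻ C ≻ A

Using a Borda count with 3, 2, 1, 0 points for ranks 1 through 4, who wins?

D

C: 6·1 + 13·3 + 16·1 + 13·2 + 32·2 + 46·1 = 197
B: 6·0 + 13·1 + 16·2 + 13·0 + 32·0 + 46·3 = 183
D: 6·3 + 13·0 + 16·3 + 13·3 + 32·1 + 46·2 = 229
A: 6·2 + 13·2 + 16·0 + 13·1 + 32·3 + 46·0 = 147
D has the highest Borda score (229).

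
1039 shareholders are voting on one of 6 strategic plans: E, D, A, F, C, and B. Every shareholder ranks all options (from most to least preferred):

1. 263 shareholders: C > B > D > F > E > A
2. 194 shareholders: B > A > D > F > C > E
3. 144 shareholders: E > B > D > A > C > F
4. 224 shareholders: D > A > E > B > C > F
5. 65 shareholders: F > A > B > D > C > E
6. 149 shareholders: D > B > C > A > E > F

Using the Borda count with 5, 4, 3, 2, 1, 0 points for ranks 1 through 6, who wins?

B

E: 263·1 + 194·0 + 144·5 + 224·3 + 65·0 + 149·1 = 1804
D: 263·3 + 194·3 + 144·3 + 224·5 + 65·2 + 149·5 = 3798
A: 263·0 + 194·4 + 144·2 + 224·4 + 65·4 + 149·2 = 2518
F: 263·2 + 194·2 + 144·0 + 224·0 + 65·5 + 149·0 = 1239
C: 263·5 + 194·1 + 144·1 + 224·1 + 65·1 + 149·3 = 2389
B: 263·4 + 194·5 + 144·4 + 224·2 + 65·3 + 149·4 = 3837
B has the highest Borda score (3837).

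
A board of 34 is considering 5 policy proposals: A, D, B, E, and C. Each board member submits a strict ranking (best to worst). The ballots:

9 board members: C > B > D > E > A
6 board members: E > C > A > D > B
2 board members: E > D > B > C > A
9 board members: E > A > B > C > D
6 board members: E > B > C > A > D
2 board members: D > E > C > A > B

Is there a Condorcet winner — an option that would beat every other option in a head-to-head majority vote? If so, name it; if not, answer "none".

E vs A: 34–0 for E.
E vs D: 23–11 for E.
E vs B: 25–9 for E.
E vs C: 25–9 for E.
E beats every other option head-to-head.

E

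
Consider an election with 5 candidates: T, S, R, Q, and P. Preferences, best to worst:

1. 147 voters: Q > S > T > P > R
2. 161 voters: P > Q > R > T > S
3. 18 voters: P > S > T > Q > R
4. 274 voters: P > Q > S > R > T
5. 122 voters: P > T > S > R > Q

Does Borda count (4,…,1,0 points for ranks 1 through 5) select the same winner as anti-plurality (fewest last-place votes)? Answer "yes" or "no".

Borda — scores: T 857, S 1287, R 718, Q 1911, P 2447. Winner: P.
Anti-plurality — last-place votes: T 274, S 161, R 165, Q 122, P 0. Winner: P.
The two methods agree.

yes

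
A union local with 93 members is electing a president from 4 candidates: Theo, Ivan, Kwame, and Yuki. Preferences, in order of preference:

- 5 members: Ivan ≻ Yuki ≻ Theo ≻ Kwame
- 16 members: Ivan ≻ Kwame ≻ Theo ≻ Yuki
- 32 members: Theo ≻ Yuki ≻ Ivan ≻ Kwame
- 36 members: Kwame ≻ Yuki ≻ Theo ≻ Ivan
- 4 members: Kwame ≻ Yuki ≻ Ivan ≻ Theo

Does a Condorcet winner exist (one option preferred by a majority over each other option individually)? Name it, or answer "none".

Checking pairwise contests:
Kwame beats Theo 56–37.
Theo beats Ivan 68–25.
Ivan beats Kwame 53–40.
Theo beats Yuki 48–45.
Every option loses at least one head-to-head, so there is no Condorcet winner.

none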